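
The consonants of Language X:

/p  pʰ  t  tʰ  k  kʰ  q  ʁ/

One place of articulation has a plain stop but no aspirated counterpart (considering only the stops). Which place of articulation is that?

place of articulation  plain     aspirated
bilabial          p         pʰ      
alveolar          t         tʰ      
velar             k         kʰ      
uvular            q         —       
Every place of articulation has an aspirated member except uvular, where /qʰ/ would be expected.

uvular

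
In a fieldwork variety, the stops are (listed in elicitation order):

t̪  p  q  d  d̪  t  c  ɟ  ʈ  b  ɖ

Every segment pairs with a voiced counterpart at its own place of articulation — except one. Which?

/q/

Bilabial: /p/ ~ /b/
Dental: /t̪/ ~ /d̪/
Alveolar: /t/ ~ /d/
Retroflex: /ʈ/ ~ /ɖ/
Palatal: /c/ ~ /ɟ/
Uvular: only /q/ (voiceless); no voiced partner.
So /q/ is the unpaired segment.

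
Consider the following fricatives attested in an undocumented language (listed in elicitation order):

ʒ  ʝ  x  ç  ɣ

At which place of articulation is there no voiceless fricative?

place of articulation  voiceless  voiced  
postalveolar      —         ʒ       
palatal           ç         ʝ       
velar             x         ɣ       
Every place of articulation has a voiceless member except postalveolar, where /ʃ/ would be expected.

postalveolar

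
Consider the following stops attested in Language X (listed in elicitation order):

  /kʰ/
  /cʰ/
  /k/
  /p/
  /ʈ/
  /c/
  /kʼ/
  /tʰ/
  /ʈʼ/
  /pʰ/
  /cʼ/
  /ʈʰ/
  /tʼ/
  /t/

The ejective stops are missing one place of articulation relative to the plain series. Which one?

bilabial

place of articulation  plain     aspirated  ejective
bilabial          p         pʰ        —       
alveolar          t         tʰ        tʼ      
retroflex         ʈ         ʈʰ        ʈʼ      
palatal           c         cʰ        cʼ      
velar             k         kʰ        kʼ      
Every place of articulation has an ejective member except bilabial, where /pʼ/ would be expected.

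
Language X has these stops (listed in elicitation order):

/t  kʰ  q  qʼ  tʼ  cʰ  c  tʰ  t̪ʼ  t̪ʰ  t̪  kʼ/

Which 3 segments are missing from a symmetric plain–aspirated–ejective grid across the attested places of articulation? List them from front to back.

Plain: /t̪/ (dental), /t/ (alveolar), /c/ (palatal), /q/ (uvular).
Aspirated: /t̪ʰ/ (dental), /tʰ/ (alveolar), /cʰ/ (palatal), /kʰ/ (velar).
Ejective: /t̪ʼ/ (dental), /tʼ/ (alveolar), /kʼ/ (velar), /qʼ/ (uvular).
Gaps, from front to back: palatal lacks ejective (/cʼ/); velar lacks plain (/k/); uvular lacks aspirated (/qʰ/).

/cʼ/, /k/, /qʰ/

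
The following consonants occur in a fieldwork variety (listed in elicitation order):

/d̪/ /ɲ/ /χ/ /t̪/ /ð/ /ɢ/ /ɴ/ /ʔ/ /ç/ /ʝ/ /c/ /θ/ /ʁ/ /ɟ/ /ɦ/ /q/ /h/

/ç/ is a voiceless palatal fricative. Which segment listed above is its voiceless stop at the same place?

The voiceless stop at the same place is a voiceless palatal stop — in this inventory, /c/.

/c/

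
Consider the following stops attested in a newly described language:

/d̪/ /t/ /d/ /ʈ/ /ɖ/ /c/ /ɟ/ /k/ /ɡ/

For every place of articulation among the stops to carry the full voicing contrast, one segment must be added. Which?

/t̪/

place of articulation  voiceless  voiced  
dental            —         d̪      
alveolar          t         d       
retroflex         ʈ         ɖ       
palatal           c         ɟ       
velar             k         ɡ       
The dental row has no voiceless member, so the gap is the voiceless dental stop /t̪/.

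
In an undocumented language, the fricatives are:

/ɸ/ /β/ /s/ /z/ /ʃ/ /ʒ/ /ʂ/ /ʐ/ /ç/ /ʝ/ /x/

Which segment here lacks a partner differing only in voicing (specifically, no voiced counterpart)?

Bilabial: /ɸ/ ~ /β/
Alveolar: /s/ ~ /z/
Postalveolar: /ʃ/ ~ /ʒ/
Retroflex: /ʂ/ ~ /ʐ/
Palatal: /ç/ ~ /ʝ/
Velar: only /x/ (voiceless); no voiced partner.
So /x/ is the unpaired segment.

/x/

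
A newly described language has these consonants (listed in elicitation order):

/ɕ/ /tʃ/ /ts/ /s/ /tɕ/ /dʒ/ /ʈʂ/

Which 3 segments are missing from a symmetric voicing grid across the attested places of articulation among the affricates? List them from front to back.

/dz/, /ɖʐ/, /dʑ/

alveolar: voiceless /ts/, voiced —.
postalveolar: voiceless /tʃ/, voiced /dʒ/.
retroflex: voiceless /ʈʂ/, voiced —.
alveolo-palatal: voiceless /tɕ/, voiced —.
Gaps, from front to back: alveolar lacks voiced (/dz/); retroflex lacks voiced (/ɖʐ/); alveolo-palatal lacks voiced (/dʑ/).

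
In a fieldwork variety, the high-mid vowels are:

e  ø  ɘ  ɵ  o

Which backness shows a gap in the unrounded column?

back

Unrounded: /e/ (front), /ɘ/ (central).
Rounded: /ø/ (front), /ɵ/ (central), /o/ (back).
Every backness has an unrounded member except back, where /ɤ/ would be expected.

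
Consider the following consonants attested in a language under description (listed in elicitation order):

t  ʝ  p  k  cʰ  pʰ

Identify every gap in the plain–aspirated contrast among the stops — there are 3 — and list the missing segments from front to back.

/tʰ/, /c/, /kʰ/

place of articulation  plain     aspirated
bilabial          p         pʰ      
alveolar          t         —       
palatal           —         cʰ      
velar             k         —       
Gaps, from front to back: alveolar lacks aspirated (/tʰ/); palatal lacks plain (/c/); velar lacks aspirated (/kʰ/).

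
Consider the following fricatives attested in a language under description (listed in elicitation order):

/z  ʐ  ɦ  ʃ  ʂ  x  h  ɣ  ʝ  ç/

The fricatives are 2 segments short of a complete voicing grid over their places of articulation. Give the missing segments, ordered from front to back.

place of articulation  voiceless  voiced  
alveolar          —         z       
postalveolar      ʃ         —       
retroflex         ʂ         ʐ       
palatal           ç         ʝ       
velar             x         ɣ       
glottal           h         ɦ       
Gaps, from front to back: alveolar lacks voiceless (/s/); postalveolar lacks voiced (/ʒ/).

/s/, /ʒ/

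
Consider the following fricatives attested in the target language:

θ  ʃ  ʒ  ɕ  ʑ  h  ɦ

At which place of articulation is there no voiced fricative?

dental

place of articulation  voiceless  voiced  
dental            θ         —       
postalveolar      ʃ         ʒ       
alveolo-palatal   ɕ         ʑ       
glottal           h         ɦ       
Every place of articulation has a voiced member except dental, where /ð/ would be expected.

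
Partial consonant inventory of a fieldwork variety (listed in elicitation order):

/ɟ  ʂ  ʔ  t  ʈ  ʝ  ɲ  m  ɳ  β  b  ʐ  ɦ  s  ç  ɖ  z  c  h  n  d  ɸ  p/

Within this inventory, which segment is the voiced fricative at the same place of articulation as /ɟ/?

/ɟ/ is a voiced palatal stop.
The voiced fricative at the same place is a voiced palatal fricative — in this inventory, /ʝ/.

/ʝ/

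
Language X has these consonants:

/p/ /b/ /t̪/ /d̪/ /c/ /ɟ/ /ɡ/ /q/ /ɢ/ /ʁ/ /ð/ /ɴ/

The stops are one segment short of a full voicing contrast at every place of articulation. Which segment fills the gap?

Voiceless: /p/ (bilabial), /t̪/ (dental), /c/ (palatal), /q/ (uvular).
Voiced: /b/ (bilabial), /d̪/ (dental), /ɟ/ (palatal), /ɡ/ (velar), /ɢ/ (uvular).
The velar row has no voiceless member, so the gap is the voiceless velar stop /k/.

/k/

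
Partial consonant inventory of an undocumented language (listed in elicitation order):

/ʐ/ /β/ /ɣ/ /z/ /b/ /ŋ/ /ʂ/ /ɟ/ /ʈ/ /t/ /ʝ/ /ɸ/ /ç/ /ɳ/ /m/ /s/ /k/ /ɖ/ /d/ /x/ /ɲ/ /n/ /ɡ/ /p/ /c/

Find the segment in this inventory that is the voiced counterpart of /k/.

/k/ is a voiceless velar stop.
The voiced counterpart is a voiced velar stop — in this inventory, /ɡ/.

/ɡ/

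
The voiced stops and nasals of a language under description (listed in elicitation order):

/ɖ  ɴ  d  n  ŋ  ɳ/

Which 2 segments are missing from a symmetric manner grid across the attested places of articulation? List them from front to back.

/ɡ/, /ɢ/

Oral stop: /d/ (alveolar), /ɖ/ (retroflex).
Nasal: /n/ (alveolar), /ɳ/ (retroflex), /ŋ/ (velar), /ɴ/ (uvular).
Gaps, from front to back: velar lacks oral stop (/ɡ/); uvular lacks oral stop (/ɢ/).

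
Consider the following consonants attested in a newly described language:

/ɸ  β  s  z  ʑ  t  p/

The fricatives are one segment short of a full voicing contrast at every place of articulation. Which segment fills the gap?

/ɕ/

bilabial: voiceless /ɸ/, voiced /β/.
alveolar: voiceless /s/, voiced /z/.
alveolo-palatal: voiceless —, voiced /ʑ/.
The alveolo-palatal row has no voiceless member, so the gap is the voiceless alveolo-palatal fricative /ɕ/.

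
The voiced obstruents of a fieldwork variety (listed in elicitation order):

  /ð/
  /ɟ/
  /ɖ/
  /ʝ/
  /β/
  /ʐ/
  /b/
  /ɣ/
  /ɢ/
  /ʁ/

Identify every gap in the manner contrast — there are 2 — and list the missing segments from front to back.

bilabial: stop /b/, fricative /β/.
dental: stop —, fricative /ð/.
retroflex: stop /ɖ/, fricative /ʐ/.
palatal: stop /ɟ/, fricative /ʝ/.
velar: stop —, fricative /ɣ/.
uvular: stop /ɢ/, fricative /ʁ/.
Gaps, from front to back: dental lacks stop (/d̪/); velar lacks stop (/ɡ/).

/d̪/, /ɡ/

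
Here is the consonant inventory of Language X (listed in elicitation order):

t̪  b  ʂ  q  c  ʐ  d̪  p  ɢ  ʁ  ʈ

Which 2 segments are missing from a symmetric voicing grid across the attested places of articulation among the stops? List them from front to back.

/ɖ/, /ɟ/

bilabial: voiceless /p/, voiced /b/.
dental: voiceless /t̪/, voiced /d̪/.
retroflex: voiceless /ʈ/, voiced —.
palatal: voiceless /c/, voiced —.
uvular: voiceless /q/, voiced /ɢ/.
Gaps, from front to back: retroflex lacks voiced (/ɖ/); palatal lacks voiced (/ɟ/).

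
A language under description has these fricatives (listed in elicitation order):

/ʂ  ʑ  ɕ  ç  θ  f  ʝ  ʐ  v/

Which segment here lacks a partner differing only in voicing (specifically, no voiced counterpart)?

Labiodental: /f/ ~ /v/
Retroflex: /ʂ/ ~ /ʐ/
Alveolo-palatal: /ɕ/ ~ /ʑ/
Palatal: /ç/ ~ /ʝ/
Dental: only /θ/ (voiceless); no voiced partner.
So /θ/ is the unpaired segment.

/θ/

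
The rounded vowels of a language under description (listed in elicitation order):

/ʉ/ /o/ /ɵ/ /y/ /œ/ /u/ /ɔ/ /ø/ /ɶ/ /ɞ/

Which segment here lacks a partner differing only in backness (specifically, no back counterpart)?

/ɶ/

High: /y/ ~ /ʉ/ ~ /u/
High-mid: /ø/ ~ /ɵ/ ~ /o/
Low-mid: /œ/ ~ /ɞ/ ~ /ɔ/
Low: only /ɶ/ (front); no back partner.
So /ɶ/ is the unpaired segment.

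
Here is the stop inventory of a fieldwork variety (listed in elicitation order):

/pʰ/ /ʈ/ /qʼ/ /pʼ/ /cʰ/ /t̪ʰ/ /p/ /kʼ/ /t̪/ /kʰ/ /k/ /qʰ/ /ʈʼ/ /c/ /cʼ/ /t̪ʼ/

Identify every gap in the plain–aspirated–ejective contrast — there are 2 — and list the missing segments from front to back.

Plain: /p/ (bilabial), /t̪/ (dental), /ʈ/ (retroflex), /c/ (palatal), /k/ (velar).
Aspirated: /pʰ/ (bilabial), /t̪ʰ/ (dental), /cʰ/ (palatal), /kʰ/ (velar), /qʰ/ (uvular).
Ejective: /pʼ/ (bilabial), /t̪ʼ/ (dental), /ʈʼ/ (retroflex), /cʼ/ (palatal), /kʼ/ (velar), /qʼ/ (uvular).
Gaps, from front to back: retroflex lacks aspirated (/ʈʰ/); uvular lacks plain (/q/).

/ʈʰ/, /q/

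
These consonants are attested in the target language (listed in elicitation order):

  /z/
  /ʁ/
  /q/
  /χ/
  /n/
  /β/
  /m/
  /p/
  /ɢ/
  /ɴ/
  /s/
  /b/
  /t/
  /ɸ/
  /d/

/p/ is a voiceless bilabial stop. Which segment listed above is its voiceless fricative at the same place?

/ɸ/

The voiceless fricative at the same place is a voiceless bilabial fricative — in this inventory, /ɸ/.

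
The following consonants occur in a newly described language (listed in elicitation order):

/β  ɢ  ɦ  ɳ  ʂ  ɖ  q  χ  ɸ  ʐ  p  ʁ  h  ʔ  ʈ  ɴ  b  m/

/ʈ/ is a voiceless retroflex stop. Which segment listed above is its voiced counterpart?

The voiced counterpart is a voiced retroflex stop — in this inventory, /ɖ/.

/ɖ/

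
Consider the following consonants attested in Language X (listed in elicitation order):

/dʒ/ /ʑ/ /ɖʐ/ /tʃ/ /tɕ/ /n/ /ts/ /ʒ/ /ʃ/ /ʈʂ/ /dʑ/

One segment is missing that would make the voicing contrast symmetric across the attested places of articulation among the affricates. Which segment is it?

/dz/

place of articulation  voiceless  voiced  
alveolar          ts        —       
postalveolar      tʃ        dʒ      
retroflex         ʈʂ        ɖʐ      
alveolo-palatal   tɕ        dʑ      
The alveolar row has no voiced member, so the gap is the voiced alveolar affricate /dz/.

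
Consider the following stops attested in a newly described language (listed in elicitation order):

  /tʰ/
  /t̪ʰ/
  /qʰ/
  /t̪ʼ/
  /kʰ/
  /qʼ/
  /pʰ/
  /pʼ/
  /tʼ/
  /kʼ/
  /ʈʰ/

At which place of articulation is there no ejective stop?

retroflex

place of articulation  aspirated  ejective
bilabial          pʰ        pʼ      
dental            t̪ʰ       t̪ʼ     
alveolar          tʰ        tʼ      
retroflex         ʈʰ        —       
velar             kʰ        kʼ      
uvular            qʰ        qʼ      
Every place of articulation has an ejective member except retroflex, where /ʈʼ/ would be expected.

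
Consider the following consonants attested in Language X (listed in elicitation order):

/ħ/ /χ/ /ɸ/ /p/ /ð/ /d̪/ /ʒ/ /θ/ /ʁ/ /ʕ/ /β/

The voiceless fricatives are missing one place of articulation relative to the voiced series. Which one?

Voiceless: /ɸ/ (bilabial), /θ/ (dental), /χ/ (uvular), /ħ/ (pharyngeal).
Voiced: /β/ (bilabial), /ð/ (dental), /ʒ/ (postalveolar), /ʁ/ (uvular), /ʕ/ (pharyngeal).
Every place of articulation has a voiceless member except postalveolar, where /ʃ/ would be expected.

postalveolar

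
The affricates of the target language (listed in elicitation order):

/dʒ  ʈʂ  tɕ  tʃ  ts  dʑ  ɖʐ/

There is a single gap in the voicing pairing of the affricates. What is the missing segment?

/dz/

Voiceless: /ts/ (alveolar), /tʃ/ (postalveolar), /ʈʂ/ (retroflex), /tɕ/ (alveolo-palatal).
Voiced: /dʒ/ (postalveolar), /ɖʐ/ (retroflex), /dʑ/ (alveolo-palatal).
The alveolar row has no voiced member, so the gap is the voiced alveolar affricate /dz/.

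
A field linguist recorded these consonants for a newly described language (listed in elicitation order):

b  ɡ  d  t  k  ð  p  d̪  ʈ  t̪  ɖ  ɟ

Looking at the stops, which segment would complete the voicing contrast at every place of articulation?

/c/

Voiceless: /p/ (bilabial), /t̪/ (dental), /t/ (alveolar), /ʈ/ (retroflex), /k/ (velar).
Voiced: /b/ (bilabial), /d̪/ (dental), /d/ (alveolar), /ɖ/ (retroflex), /ɟ/ (palatal), /ɡ/ (velar).
The palatal row has no voiceless member, so the gap is the voiceless palatal stop /c/.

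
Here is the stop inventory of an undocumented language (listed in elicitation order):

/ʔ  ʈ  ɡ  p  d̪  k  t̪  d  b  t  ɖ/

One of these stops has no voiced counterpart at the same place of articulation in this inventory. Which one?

Bilabial: /p/ ~ /b/
Dental: /t̪/ ~ /d̪/
Alveolar: /t/ ~ /d/
Retroflex: /ʈ/ ~ /ɖ/
Velar: /k/ ~ /ɡ/
Glottal: only /ʔ/ (voiceless); no voiced partner.
So /ʔ/ is the unpaired segment.

/ʔ/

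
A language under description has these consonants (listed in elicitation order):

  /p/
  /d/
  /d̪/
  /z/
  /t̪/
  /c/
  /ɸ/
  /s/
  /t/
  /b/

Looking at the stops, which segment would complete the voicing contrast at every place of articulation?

/ɟ/

bilabial: voiceless /p/, voiced /b/.
dental: voiceless /t̪/, voiced /d̪/.
alveolar: voiceless /t/, voiced /d/.
palatal: voiceless /c/, voiced —.
The palatal row has no voiced member, so the gap is the voiced palatal stop /ɟ/.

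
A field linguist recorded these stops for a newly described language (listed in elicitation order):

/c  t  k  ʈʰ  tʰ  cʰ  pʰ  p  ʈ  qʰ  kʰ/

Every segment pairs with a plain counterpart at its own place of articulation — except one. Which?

Bilabial: /p/ ~ /pʰ/
Alveolar: /t/ ~ /tʰ/
Retroflex: /ʈ/ ~ /ʈʰ/
Palatal: /c/ ~ /cʰ/
Velar: /k/ ~ /kʰ/
Uvular: only /qʰ/ (aspirated); no plain partner.
So /qʰ/ is the unpaired segment.

/qʰ/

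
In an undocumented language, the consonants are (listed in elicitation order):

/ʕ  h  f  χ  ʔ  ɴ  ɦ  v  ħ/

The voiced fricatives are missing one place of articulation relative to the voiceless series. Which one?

uvular

labiodental: voiceless /f/, voiced /v/.
uvular: voiceless /χ/, voiced —.
pharyngeal: voiceless /ħ/, voiced /ʕ/.
glottal: voiceless /h/, voiced /ɦ/.
Every place of articulation has a voiced member except uvular, where /ʁ/ would be expected.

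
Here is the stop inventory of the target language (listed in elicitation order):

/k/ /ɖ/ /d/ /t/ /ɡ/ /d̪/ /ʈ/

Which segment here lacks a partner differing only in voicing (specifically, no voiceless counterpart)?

Alveolar: /t/ ~ /d/
Retroflex: /ʈ/ ~ /ɖ/
Velar: /k/ ~ /ɡ/
Dental: only /d̪/ (voiced); no voiceless partner.
So /d̪/ is the unpaired segment.

/d̪/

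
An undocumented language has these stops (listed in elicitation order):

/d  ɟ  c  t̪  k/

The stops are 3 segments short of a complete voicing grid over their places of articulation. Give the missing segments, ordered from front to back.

Voiceless: /t̪/ (dental), /c/ (palatal), /k/ (velar).
Voiced: /d/ (alveolar), /ɟ/ (palatal).
Gaps, from front to back: dental lacks voiced (/d̪/); alveolar lacks voiceless (/t/); velar lacks voiced (/ɡ/).

/d̪/, /t/, /ɡ/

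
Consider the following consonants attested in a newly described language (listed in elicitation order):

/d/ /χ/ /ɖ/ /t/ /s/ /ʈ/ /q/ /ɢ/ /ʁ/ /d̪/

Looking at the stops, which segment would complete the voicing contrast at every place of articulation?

/t̪/

dental: voiceless —, voiced /d̪/.
alveolar: voiceless /t/, voiced /d/.
retroflex: voiceless /ʈ/, voiced /ɖ/.
uvular: voiceless /q/, voiced /ɢ/.
The dental row has no voiceless member, so the gap is the voiceless dental stop /t̪/.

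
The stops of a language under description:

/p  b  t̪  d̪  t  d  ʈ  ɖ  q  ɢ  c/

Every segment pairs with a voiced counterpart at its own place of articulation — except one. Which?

/c/

Bilabial: /p/ ~ /b/
Dental: /t̪/ ~ /d̪/
Alveolar: /t/ ~ /d/
Retroflex: /ʈ/ ~ /ɖ/
Uvular: /q/ ~ /ɢ/
Palatal: only /c/ (voiceless); no voiced partner.
So /c/ is the unpaired segment.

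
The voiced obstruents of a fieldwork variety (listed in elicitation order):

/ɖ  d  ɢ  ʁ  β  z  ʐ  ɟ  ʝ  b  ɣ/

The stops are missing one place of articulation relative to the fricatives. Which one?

Stop: /b/ (bilabial), /d/ (alveolar), /ɖ/ (retroflex), /ɟ/ (palatal), /ɢ/ (uvular).
Fricative: /β/ (bilabial), /z/ (alveolar), /ʐ/ (retroflex), /ʝ/ (palatal), /ɣ/ (velar), /ʁ/ (uvular).
Every place of articulation has a stop member except velar, where /ɡ/ would be expected.

velar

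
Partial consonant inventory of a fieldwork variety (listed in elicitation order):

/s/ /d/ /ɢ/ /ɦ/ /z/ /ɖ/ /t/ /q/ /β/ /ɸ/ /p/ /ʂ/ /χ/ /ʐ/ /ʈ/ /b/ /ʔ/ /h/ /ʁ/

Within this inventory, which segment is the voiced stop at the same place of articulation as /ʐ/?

/ʐ/ is a voiced retroflex fricative.
The voiced stop at the same place is a voiced retroflex stop — in this inventory, /ɖ/.

/ɖ/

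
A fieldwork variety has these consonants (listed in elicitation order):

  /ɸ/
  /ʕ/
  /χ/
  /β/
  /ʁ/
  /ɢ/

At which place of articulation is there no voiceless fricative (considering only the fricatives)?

pharyngeal

Voiceless: /ɸ/ (bilabial), /χ/ (uvular).
Voiced: /β/ (bilabial), /ʁ/ (uvular), /ʕ/ (pharyngeal).
Every place of articulation has a voiceless member except pharyngeal, where /ħ/ would be expected.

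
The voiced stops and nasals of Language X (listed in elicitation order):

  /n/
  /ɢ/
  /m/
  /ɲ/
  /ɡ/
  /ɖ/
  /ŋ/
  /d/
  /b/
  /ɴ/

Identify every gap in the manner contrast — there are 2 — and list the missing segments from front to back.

Oral stop: /b/ (bilabial), /d/ (alveolar), /ɖ/ (retroflex), /ɡ/ (velar), /ɢ/ (uvular).
Nasal: /m/ (bilabial), /n/ (alveolar), /ɲ/ (palatal), /ŋ/ (velar), /ɴ/ (uvular).
Gaps, from front to back: retroflex lacks nasal (/ɳ/); palatal lacks oral stop (/ɟ/).

/ɳ/, /ɟ/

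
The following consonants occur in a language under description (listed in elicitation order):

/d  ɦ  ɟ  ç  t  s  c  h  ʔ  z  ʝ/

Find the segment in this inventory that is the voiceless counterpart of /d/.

/d/ is a voiced alveolar stop.
The voiceless counterpart is a voiceless alveolar stop — in this inventory, /t/.

/t/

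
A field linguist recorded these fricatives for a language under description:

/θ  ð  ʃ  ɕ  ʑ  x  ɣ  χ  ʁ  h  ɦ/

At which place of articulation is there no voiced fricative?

postalveolar

place of articulation  voiceless  voiced  
dental            θ         ð       
postalveolar      ʃ         —       
alveolo-palatal   ɕ         ʑ       
velar             x         ɣ       
uvular            χ         ʁ       
glottal           h         ɦ       
Every place of articulation has a voiced member except postalveolar, where /ʒ/ would be expected.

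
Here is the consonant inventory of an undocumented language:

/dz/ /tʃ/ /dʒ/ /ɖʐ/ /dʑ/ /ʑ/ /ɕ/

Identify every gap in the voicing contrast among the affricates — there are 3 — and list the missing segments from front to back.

/ts/, /ʈʂ/, /tɕ/

alveolar: voiceless —, voiced /dz/.
postalveolar: voiceless /tʃ/, voiced /dʒ/.
retroflex: voiceless —, voiced /ɖʐ/.
alveolo-palatal: voiceless —, voiced /dʑ/.
Gaps, from front to back: alveolar lacks voiceless (/ts/); retroflex lacks voiceless (/ʈʂ/); alveolo-palatal lacks voiceless (/tɕ/).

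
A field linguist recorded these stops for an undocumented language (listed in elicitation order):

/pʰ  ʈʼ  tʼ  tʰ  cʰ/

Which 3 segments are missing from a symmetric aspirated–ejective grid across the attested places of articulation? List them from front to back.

bilabial: aspirated /pʰ/, ejective —.
alveolar: aspirated /tʰ/, ejective /tʼ/.
retroflex: aspirated —, ejective /ʈʼ/.
palatal: aspirated /cʰ/, ejective —.
Gaps, from front to back: bilabial lacks ejective (/pʼ/); retroflex lacks aspirated (/ʈʰ/); palatal lacks ejective (/cʼ/).

/pʼ/, /ʈʰ/, /cʼ/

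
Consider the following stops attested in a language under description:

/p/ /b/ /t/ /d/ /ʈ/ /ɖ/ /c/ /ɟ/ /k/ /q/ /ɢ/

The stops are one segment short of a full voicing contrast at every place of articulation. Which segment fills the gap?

/ɡ/

Voiceless: /p/ (bilabial), /t/ (alveolar), /ʈ/ (retroflex), /c/ (palatal), /k/ (velar), /q/ (uvular).
Voiced: /b/ (bilabial), /d/ (alveolar), /ɖ/ (retroflex), /ɟ/ (palatal), /ɢ/ (uvular).
The velar row has no voiced member, so the gap is the voiced velar stop /ɡ/.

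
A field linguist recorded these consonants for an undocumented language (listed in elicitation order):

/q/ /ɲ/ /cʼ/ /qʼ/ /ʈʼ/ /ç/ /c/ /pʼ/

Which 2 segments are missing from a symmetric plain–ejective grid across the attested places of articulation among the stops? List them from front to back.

/p/, /ʈ/

place of articulation  plain     ejective
bilabial          —         pʼ      
retroflex         —         ʈʼ      
palatal           c         cʼ      
uvular            q         qʼ      
Gaps, from front to back: bilabial lacks plain (/p/); retroflex lacks plain (/ʈ/).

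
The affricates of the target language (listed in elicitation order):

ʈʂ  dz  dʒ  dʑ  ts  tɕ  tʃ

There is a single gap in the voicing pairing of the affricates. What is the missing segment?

alveolar: voiceless /ts/, voiced /dz/.
postalveolar: voiceless /tʃ/, voiced /dʒ/.
retroflex: voiceless /ʈʂ/, voiced —.
alveolo-palatal: voiceless /tɕ/, voiced /dʑ/.
The retroflex row has no voiced member, so the gap is the voiced retroflex affricate /ɖʐ/.

/ɖʐ/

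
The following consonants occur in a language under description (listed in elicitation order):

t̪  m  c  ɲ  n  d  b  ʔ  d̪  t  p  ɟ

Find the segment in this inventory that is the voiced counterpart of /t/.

/d/

/t/ is a voiceless alveolar stop.
The voiced counterpart is a voiced alveolar stop — in this inventory, /d/.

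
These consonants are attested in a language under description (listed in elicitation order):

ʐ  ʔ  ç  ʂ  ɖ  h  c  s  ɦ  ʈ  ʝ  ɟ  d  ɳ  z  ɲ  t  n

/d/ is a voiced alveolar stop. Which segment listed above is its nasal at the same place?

/n/

The nasal at the same place is an alveolar nasal — in this inventory, /n/.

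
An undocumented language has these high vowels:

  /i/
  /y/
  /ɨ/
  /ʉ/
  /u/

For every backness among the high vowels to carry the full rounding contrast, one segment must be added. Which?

Unrounded: /i/ (front), /ɨ/ (central).
Rounded: /y/ (front), /ʉ/ (central), /u/ (back).
The back row has no unrounded member, so the gap is the back unrounded vowel /ɯ/.

/ɯ/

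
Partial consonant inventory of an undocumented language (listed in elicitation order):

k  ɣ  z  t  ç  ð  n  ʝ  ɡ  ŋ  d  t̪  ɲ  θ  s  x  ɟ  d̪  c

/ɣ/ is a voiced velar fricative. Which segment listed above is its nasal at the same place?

/ŋ/

The nasal at the same place is a velar nasal — in this inventory, /ŋ/.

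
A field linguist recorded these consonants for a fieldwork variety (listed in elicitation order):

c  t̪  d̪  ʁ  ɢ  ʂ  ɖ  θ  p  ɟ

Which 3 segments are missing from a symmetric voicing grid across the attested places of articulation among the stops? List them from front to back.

/b/, /ʈ/, /q/

bilabial: voiceless /p/, voiced —.
dental: voiceless /t̪/, voiced /d̪/.
retroflex: voiceless —, voiced /ɖ/.
palatal: voiceless /c/, voiced /ɟ/.
uvular: voiceless —, voiced /ɢ/.
Gaps, from front to back: bilabial lacks voiced (/b/); retroflex lacks voiceless (/ʈ/); uvular lacks voiceless (/q/).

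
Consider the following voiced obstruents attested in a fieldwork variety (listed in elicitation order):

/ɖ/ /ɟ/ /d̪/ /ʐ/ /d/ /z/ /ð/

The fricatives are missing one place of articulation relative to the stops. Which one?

palatal

Stop: /d̪/ (dental), /d/ (alveolar), /ɖ/ (retroflex), /ɟ/ (palatal).
Fricative: /ð/ (dental), /z/ (alveolar), /ʐ/ (retroflex).
Every place of articulation has a fricative member except palatal, where /ʝ/ would be expected.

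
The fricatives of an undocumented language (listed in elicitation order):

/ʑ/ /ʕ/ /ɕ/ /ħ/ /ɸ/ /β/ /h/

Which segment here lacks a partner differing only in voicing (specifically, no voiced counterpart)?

Bilabial: /ɸ/ ~ /β/
Alveolo-palatal: /ɕ/ ~ /ʑ/
Pharyngeal: /ħ/ ~ /ʕ/
Glottal: only /h/ (voiceless); no voiced partner.
So /h/ is the unpaired segment.

/h/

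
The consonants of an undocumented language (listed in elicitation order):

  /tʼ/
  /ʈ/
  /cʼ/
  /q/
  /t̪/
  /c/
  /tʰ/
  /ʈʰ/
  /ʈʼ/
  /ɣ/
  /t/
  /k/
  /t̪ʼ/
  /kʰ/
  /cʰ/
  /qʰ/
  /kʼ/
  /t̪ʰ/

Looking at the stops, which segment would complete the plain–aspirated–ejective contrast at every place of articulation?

place of articulation  plain     aspirated  ejective
dental            t̪        t̪ʰ       t̪ʼ     
alveolar          t         tʰ        tʼ      
retroflex         ʈ         ʈʰ        ʈʼ      
palatal           c         cʰ        cʼ      
velar             k         kʰ        kʼ      
uvular            q         qʰ        —       
The uvular row has no ejective member, so the gap is the ejective uvular stop /qʼ/.

/qʼ/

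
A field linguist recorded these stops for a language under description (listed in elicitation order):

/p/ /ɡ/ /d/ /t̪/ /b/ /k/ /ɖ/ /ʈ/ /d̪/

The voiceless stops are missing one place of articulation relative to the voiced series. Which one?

bilabial: voiceless /p/, voiced /b/.
dental: voiceless /t̪/, voiced /d̪/.
alveolar: voiceless —, voiced /d/.
retroflex: voiceless /ʈ/, voiced /ɖ/.
velar: voiceless /k/, voiced /ɡ/.
Every place of articulation has a voiceless member except alveolar, where /t/ would be expected.

alveolar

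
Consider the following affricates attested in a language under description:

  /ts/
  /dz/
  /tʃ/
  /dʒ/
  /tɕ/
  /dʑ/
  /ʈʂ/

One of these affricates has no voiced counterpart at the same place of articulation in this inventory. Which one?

/ʈʂ/

Alveolar: /ts/ ~ /dz/
Postalveolar: /tʃ/ ~ /dʒ/
Alveolo-palatal: /tɕ/ ~ /dʑ/
Retroflex: only /ʈʂ/ (voiceless); no voiced partner.
So /ʈʂ/ is the unpaired segment.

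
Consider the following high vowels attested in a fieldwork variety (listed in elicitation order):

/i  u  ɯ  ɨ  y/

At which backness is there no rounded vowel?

Unrounded: /i/ (front), /ɨ/ (central), /ɯ/ (back).
Rounded: /y/ (front), /u/ (back).
Every backness has a rounded member except central, where /ʉ/ would be expected.

central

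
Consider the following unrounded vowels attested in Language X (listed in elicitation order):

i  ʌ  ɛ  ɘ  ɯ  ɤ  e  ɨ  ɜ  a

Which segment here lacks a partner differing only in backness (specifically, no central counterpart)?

High: /i/ ~ /ɨ/ ~ /ɯ/
High-mid: /e/ ~ /ɘ/ ~ /ɤ/
Low-mid: /ɛ/ ~ /ɜ/ ~ /ʌ/
Low: only /a/ (front); no central partner.
So /a/ is the unpaired segment.

/a/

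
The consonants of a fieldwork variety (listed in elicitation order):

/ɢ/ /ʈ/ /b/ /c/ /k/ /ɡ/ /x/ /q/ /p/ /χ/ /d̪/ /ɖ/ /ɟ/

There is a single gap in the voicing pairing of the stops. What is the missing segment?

Voiceless: /p/ (bilabial), /ʈ/ (retroflex), /c/ (palatal), /k/ (velar), /q/ (uvular).
Voiced: /b/ (bilabial), /d̪/ (dental), /ɖ/ (retroflex), /ɟ/ (palatal), /ɡ/ (velar), /ɢ/ (uvular).
The dental row has no voiceless member, so the gap is the voiceless dental stop /t̪/.

/t̪/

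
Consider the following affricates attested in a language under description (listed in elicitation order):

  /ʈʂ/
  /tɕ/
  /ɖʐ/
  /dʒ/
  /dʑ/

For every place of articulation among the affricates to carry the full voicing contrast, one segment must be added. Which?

place of articulation  voiceless  voiced  
postalveolar      —         dʒ      
retroflex         ʈʂ        ɖʐ      
alveolo-palatal   tɕ        dʑ      
The postalveolar row has no voiceless member, so the gap is the voiceless postalveolar affricate /tʃ/.

/tʃ/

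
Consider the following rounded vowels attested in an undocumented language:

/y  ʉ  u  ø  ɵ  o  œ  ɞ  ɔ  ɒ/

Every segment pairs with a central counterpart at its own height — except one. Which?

High: /y/ ~ /ʉ/ ~ /u/
High-mid: /ø/ ~ /ɵ/ ~ /o/
Low-mid: /œ/ ~ /ɞ/ ~ /ɔ/
Low: only /ɒ/ (back); no central partner.
So /ɒ/ is the unpaired segment.

/ɒ/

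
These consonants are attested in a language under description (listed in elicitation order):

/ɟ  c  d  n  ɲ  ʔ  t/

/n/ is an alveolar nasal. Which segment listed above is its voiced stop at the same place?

/d/

The voiced stop at the same place is a voiced alveolar stop — in this inventory, /d/.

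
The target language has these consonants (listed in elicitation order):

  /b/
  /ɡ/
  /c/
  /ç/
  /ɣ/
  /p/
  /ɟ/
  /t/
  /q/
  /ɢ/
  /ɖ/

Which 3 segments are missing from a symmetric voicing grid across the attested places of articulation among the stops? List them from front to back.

Voiceless: /p/ (bilabial), /t/ (alveolar), /c/ (palatal), /q/ (uvular).
Voiced: /b/ (bilabial), /ɖ/ (retroflex), /ɟ/ (palatal), /ɡ/ (velar), /ɢ/ (uvular).
Gaps, from front to back: alveolar lacks voiced (/d/); retroflex lacks voiceless (/ʈ/); velar lacks voiceless (/k/).

/d/, /ʈ/, /k/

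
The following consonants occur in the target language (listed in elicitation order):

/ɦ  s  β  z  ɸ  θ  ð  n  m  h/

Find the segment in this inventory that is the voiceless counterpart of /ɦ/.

/ɦ/ is a voiced glottal fricative.
The voiceless counterpart is a voiceless glottal fricative — in this inventory, /h/.

/h/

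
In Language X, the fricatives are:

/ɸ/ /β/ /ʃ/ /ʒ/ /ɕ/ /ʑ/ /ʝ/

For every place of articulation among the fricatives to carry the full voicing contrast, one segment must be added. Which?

place of articulation  voiceless  voiced  
bilabial          ɸ         β       
postalveolar      ʃ         ʒ       
alveolo-palatal   ɕ         ʑ       
palatal           —         ʝ       
The palatal row has no voiceless member, so the gap is the voiceless palatal fricative /ç/.

/ç/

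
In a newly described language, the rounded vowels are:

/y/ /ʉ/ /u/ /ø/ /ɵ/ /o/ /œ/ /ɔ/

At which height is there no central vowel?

Front: /y/ (high), /ø/ (high-mid), /œ/ (low-mid).
Central: /ʉ/ (high), /ɵ/ (high-mid).
Back: /u/ (high), /o/ (high-mid), /ɔ/ (low-mid).
Every height has a central member except low-mid, where /ɞ/ would be expected.

low-mid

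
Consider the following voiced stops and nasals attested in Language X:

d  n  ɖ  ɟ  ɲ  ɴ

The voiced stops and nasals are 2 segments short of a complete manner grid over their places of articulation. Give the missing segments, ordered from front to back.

/ɳ/, /ɢ/

place of articulation  oral stop  nasal   
alveolar          d         n       
retroflex         ɖ         —       
palatal           ɟ         ɲ       
uvular            —         ɴ       
Gaps, from front to back: retroflex lacks nasal (/ɳ/); uvular lacks oral stop (/ɢ/).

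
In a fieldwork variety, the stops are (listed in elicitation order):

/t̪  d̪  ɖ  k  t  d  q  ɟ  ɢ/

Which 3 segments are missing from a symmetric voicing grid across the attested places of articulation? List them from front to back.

place of articulation  voiceless  voiced  
dental            t̪        d̪      
alveolar          t         d       
retroflex         —         ɖ       
palatal           —         ɟ       
velar             k         —       
uvular            q         ɢ       
Gaps, from front to back: retroflex lacks voiceless (/ʈ/); palatal lacks voiceless (/c/); velar lacks voiced (/ɡ/).

/ʈ/, /c/, /ɡ/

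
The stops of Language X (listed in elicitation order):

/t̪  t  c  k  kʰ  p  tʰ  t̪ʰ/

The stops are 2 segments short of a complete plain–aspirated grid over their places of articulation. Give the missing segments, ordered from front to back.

Plain: /p/ (bilabial), /t̪/ (dental), /t/ (alveolar), /c/ (palatal), /k/ (velar).
Aspirated: /t̪ʰ/ (dental), /tʰ/ (alveolar), /kʰ/ (velar).
Gaps, from front to back: bilabial lacks aspirated (/pʰ/); palatal lacks aspirated (/cʰ/).

/pʰ/, /cʰ/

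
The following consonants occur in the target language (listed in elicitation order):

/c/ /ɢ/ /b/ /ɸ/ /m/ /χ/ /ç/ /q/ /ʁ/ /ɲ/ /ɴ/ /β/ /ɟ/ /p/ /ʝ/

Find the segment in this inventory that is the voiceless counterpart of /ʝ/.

/ʝ/ is a voiced palatal fricative.
The voiceless counterpart is a voiceless palatal fricative — in this inventory, /ç/.

/ç/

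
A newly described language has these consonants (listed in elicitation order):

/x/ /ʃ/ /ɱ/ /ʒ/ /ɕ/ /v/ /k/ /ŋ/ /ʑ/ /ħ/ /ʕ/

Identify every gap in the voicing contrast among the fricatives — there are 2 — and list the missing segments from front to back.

/f/, /ɣ/

place of articulation  voiceless  voiced  
labiodental       —         v       
postalveolar      ʃ         ʒ       
alveolo-palatal   ɕ         ʑ       
velar             x         —       
pharyngeal        ħ         ʕ       
Gaps, from front to back: labiodental lacks voiceless (/f/); velar lacks voiced (/ɣ/).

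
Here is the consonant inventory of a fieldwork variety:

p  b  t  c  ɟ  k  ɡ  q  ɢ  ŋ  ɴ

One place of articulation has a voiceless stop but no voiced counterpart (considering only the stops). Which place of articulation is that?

alveolar

place of articulation  voiceless  voiced  
bilabial          p         b       
alveolar          t         —       
palatal           c         ɟ       
velar             k         ɡ       
uvular            q         ɢ       
Every place of articulation has a voiced member except alveolar, where /d/ would be expected.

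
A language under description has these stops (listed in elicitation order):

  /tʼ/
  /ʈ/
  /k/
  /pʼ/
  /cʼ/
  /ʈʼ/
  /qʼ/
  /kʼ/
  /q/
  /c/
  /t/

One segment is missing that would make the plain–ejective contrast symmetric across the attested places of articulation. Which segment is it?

/p/

Plain: /t/ (alveolar), /ʈ/ (retroflex), /c/ (palatal), /k/ (velar), /q/ (uvular).
Ejective: /pʼ/ (bilabial), /tʼ/ (alveolar), /ʈʼ/ (retroflex), /cʼ/ (palatal), /kʼ/ (velar), /qʼ/ (uvular).
The bilabial row has no plain member, so the gap is the plain bilabial stop /p/.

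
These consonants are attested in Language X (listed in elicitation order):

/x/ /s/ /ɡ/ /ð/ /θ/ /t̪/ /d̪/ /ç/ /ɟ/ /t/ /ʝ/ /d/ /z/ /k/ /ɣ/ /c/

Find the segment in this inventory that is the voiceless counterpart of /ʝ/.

/ç/

/ʝ/ is a voiced palatal fricative.
The voiceless counterpart is a voiceless palatal fricative — in this inventory, /ç/.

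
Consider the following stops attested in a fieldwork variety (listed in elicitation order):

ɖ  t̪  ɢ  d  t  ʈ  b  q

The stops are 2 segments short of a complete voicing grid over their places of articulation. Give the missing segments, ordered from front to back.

/p/, /d̪/

Voiceless: /t̪/ (dental), /t/ (alveolar), /ʈ/ (retroflex), /q/ (uvular).
Voiced: /b/ (bilabial), /d/ (alveolar), /ɖ/ (retroflex), /ɢ/ (uvular).
Gaps, from front to back: bilabial lacks voiceless (/p/); dental lacks voiced (/d̪/).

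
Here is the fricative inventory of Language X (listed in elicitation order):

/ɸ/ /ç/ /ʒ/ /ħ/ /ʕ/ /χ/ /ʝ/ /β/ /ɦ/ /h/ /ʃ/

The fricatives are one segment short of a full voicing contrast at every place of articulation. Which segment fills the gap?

/ʁ/

Voiceless: /ɸ/ (bilabial), /ʃ/ (postalveolar), /ç/ (palatal), /χ/ (uvular), /ħ/ (pharyngeal), /h/ (glottal).
Voiced: /β/ (bilabial), /ʒ/ (postalveolar), /ʝ/ (palatal), /ʕ/ (pharyngeal), /ɦ/ (glottal).
The uvular row has no voiced member, so the gap is the voiced uvular fricative /ʁ/.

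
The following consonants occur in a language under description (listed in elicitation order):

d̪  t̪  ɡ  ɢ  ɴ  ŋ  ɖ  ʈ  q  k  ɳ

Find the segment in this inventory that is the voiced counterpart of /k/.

/ɡ/

/k/ is a voiceless velar stop.
The voiced counterpart is a voiced velar stop — in this inventory, /ɡ/.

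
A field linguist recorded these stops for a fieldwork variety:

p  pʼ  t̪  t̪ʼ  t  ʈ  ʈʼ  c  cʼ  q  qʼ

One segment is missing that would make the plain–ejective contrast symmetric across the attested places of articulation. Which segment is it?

/tʼ/

Plain: /p/ (bilabial), /t̪/ (dental), /t/ (alveolar), /ʈ/ (retroflex), /c/ (palatal), /q/ (uvular).
Ejective: /pʼ/ (bilabial), /t̪ʼ/ (dental), /ʈʼ/ (retroflex), /cʼ/ (palatal), /qʼ/ (uvular).
The alveolar row has no ejective member, so the gap is the ejective alveolar stop /tʼ/.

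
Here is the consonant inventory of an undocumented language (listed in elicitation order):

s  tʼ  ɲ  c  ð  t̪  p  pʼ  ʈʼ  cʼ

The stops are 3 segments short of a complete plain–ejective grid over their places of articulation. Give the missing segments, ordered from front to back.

/t̪ʼ/, /t/, /ʈ/

Plain: /p/ (bilabial), /t̪/ (dental), /c/ (palatal).
Ejective: /pʼ/ (bilabial), /tʼ/ (alveolar), /ʈʼ/ (retroflex), /cʼ/ (palatal).
Gaps, from front to back: dental lacks ejective (/t̪ʼ/); alveolar lacks plain (/t/); retroflex lacks plain (/ʈ/).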